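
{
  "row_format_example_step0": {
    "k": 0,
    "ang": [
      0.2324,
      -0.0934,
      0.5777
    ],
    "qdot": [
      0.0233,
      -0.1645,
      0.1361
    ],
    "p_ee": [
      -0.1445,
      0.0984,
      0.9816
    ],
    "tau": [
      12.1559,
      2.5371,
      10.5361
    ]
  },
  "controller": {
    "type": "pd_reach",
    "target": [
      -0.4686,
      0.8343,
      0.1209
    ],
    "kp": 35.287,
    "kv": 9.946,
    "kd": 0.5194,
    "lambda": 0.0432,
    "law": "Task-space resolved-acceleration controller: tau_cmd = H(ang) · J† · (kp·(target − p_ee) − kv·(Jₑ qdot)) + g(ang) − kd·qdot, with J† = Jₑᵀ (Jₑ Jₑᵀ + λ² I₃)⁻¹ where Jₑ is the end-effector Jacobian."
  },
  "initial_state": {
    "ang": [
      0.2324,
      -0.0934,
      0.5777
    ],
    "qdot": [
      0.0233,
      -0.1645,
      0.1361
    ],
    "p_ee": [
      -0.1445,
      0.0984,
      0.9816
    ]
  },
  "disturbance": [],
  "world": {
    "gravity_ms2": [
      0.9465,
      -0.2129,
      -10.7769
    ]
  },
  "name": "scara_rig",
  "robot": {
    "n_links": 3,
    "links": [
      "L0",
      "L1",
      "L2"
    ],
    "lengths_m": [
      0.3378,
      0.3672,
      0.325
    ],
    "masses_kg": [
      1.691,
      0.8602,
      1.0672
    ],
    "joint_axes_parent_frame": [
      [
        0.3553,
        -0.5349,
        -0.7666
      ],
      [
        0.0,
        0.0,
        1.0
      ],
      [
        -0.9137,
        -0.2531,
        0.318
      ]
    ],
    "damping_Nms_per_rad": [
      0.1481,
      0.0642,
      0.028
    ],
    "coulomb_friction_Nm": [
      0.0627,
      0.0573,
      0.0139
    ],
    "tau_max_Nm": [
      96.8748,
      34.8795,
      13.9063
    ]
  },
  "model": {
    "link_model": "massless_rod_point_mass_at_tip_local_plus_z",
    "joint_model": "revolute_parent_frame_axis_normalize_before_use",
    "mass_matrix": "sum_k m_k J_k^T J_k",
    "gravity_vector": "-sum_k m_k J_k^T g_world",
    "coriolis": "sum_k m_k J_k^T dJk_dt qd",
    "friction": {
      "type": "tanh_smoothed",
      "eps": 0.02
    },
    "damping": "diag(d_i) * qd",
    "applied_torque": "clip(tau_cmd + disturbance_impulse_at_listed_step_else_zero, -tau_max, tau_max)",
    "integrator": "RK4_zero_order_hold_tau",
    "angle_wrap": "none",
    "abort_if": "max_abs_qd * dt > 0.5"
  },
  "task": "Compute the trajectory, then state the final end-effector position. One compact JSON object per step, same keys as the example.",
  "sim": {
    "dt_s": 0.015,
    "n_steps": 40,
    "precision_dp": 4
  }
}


{"k":1,"ang":[0.238,-0.103,0.596],"qdot":[0.7247,-1.0828,2.2981],"p_ee":[-0.146,0.1021,0.9789],"tau":[10.9694,2.7057,7.5822]}
{"k":2,"ang":[0.2527,-0.12,0.6425],"qdot":[1.244,-1.1788,3.9055],"p_ee":[-0.1507,0.1112,0.9714],"tau":[9.1332,2.4844,5.2541]}
{"k":3,"ang":[0.2743,-0.1358,0.7099],"qdot":[1.6384,-0.9445,5.0853],"p_ee":[-0.1582,0.1238,0.9597],"tau":[6.2086,2.0889,3.3926]}
{"k":4,"ang":[0.3007,-0.1466,0.7922],"qdot":[1.8793,-0.5217,5.8914],"p_ee":[-0.1679,0.1385,0.9439],"tau":[2.137,1.5766,1.8812]}
{"k":5,"ang":[0.3291,-0.15,0.8841],"qdot":[1.9189,0.0277,6.3697],"p_ee":[-0.1791,0.1542,0.9243],"tau":[-2.6303,0.9812,0.6273]}
{"k":6,"ang":[0.3565,-0.1449,0.9813],"qdot":[1.7319,0.6197,6.5937],"p_ee":[-0.191,0.1701,0.9014],"tau":[-7.6035,0.3616,-0.4523]}
{"k":7,"ang":[0.3792,-0.1306,1.0804],"qdot":[1.2969,1.2369,6.6433],"p_ee":[-0.2031,0.1855,0.876],"tau":[-12.7069,-0.2901,-1.4213]}
{"k":8,"ang":[0.3935,-0.1073,1.1796],"qdot":[0.6037,1.8275,6.6113],"p_ee":[-0.215,0.2001,0.8484],"tau":[-18.2907,-0.9475,-2.3375]}
{"k":9,"ang":[0.3951,-0.0754,1.2782],"qdot":[-0.3793,2.3675,6.58],"p_ee":[-0.2262,0.2132,0.8192],"tau":[-24.8452,-1.5985,-3.2492]}
{"k":10,"ang":[0.3795,-0.0359,1.3769],"qdot":[-1.7049,2.8354,6.6226],"p_ee":[-0.2362,0.2241,0.7889],"tau":[-30.5879,-2.2219,-4.2055]}
{"k":11,"ang":[0.3418,0.0093,1.4772],"qdot":[-3.3232,3.1174,6.798],"p_ee":[-0.2441,0.2318,0.7577],"tau":[-17.0077,-2.671,-5.2527]}
{"k":12,"ang":[0.2861,0.0514,1.5807],"qdot":[-4.0903,2.4886,7.0036],"p_ee":[-0.2491,0.2349,0.7264],"tau":[34.6956,-2.5153,-6.2893]}
{"k":13,"ang":[0.2417,0.0708,1.6841],"qdot":[-1.8356,0.2114,6.7369],"p_ee":[-0.2509,0.2341,0.6962],"tau":[57.0188,-1.5773,-6.9144]}
{"k":14,"ang":[0.2402,0.0569,1.7799],"qdot":[1.6258,-1.9511,6.0209],"p_ee":[-0.2514,0.2323,0.6681],"tau":[57.3783,-0.5122,-6.9826]}
{"k":15,"ang":[0.2902,0.0162,1.8642],"qdot":[5.0286,-3.4111,5.218],"p_ee":[-0.2522,0.2311,0.6425],"tau":[55.5188,0.4608,-6.6796]}
{"k":16,"ang":[0.39,-0.0423,1.9367],"qdot":[8.2843,-4.3391,4.4608],"p_ee":[-0.2543,0.2303,0.6196],"tau":[50.2866,1.3392,-6.1549]}
{"k":17,"ang":[0.5362,-0.111,1.9984],"qdot":[11.21,-4.8089,3.7618],"p_ee":[-0.2582,0.2287,0.5993],"tau":[25.7475,2.0566,-5.4732]}
{"k":18,"ang":[0.7154,-0.1805,2.0499],"qdot":[12.6866,-4.4554,3.0854],"p_ee":[-0.2648,0.226,0.5813],"tau":[-23.9507,2.3281,-4.6734]}
{"k":19,"ang":[0.8951,-0.2345,2.0912],"qdot":[11.2835,-2.762,2.3913],"p_ee":[-0.2748,0.2231,0.5647],"tau":[-51.1649,1.8184,-3.9003]}
{"k":20,"ang":[1.0424,-0.259,2.1224],"qdot":[8.3723,-0.5098,1.7669],"p_ee":[-0.2874,0.2231,0.5484],"tau":[-48.6443,0.7353,-3.4021]}
{"k":21,"ang":[1.1479,-0.2525,2.1456],"qdot":[5.6928,1.3848,1.3211],"p_ee":[-0.3008,0.227,0.5321],"tau":[-32.9019,-0.4252,-3.2557]}
{"k":22,"ang":[1.2205,-0.2227,2.1632],"qdot":[3.9911,2.579,1.0299],"p_ee":[-0.3141,0.2339,0.5154],"tau":[-4.5706,-1.3091,-3.3359]}
{"k":23,"ang":[1.2803,-0.1824,2.177],"qdot":[3.9832,2.812,0.8108],"p_ee":[-0.327,0.2425,0.4986],"tau":[22.0715,-1.6872,-3.4767]}
{"k":24,"ang":[1.3517,-0.1441,2.1875],"qdot":[5.5308,2.3022,0.5719],"p_ee":[-0.339,0.2527,0.4817],"tau":[26.0052,-1.6727,-3.5439]}
{"k":25,"ang":[1.4478,-0.1134,2.1939],"qdot":[7.2726,1.8119,0.2771],"p_ee":[-0.3492,0.2657,0.4648],"tau":[17.3388,-1.655,-3.5105]}
{"k":26,"ang":[1.5659,-0.0874,2.1956],"qdot":[8.4757,1.685,-0.0551],"p_ee":[-0.3572,0.2823,0.4481],"tau":[6.1541,-1.8554,-3.4375]}
{"k":27,"ang":[1.6971,-0.0606,2.1923],"qdot":[9.0087,1.9053,-0.3916],"p_ee":[-0.3624,0.3023,0.4317],"tau":[-4.3709,-2.2964,-3.3846]}
{"k":28,"ang":[1.8316,-0.0286,2.1841],"qdot":[8.9235,2.3572,-0.7135],"p_ee":[-0.3646,0.3254,0.4161],"tau":[-13.0054,-2.9037,-3.3636]}
{"k":29,"ang":[1.9611,0.0108,2.1713],"qdot":[8.342,2.903,-0.9997],"p_ee":[-0.3637,0.3505,0.4014],"tau":[-18.9986,-3.5593,-3.3671]}
{"k":30,"ang":[2.0794,0.0583,2.1546],"qdot":[7.429,3.4173,-1.2338],"p_ee":[-0.36,0.3767,0.3878],"tau":[-22.1417,-4.1466,-3.3781]}
{"k":31,"ang":[2.1828,0.1126,2.1348],"qdot":[6.3591,3.8095,-1.4049],"p_ee":[-0.3543,0.4028,0.3755],"tau":[-22.8533,-4.5833,-3.3841]}
{"k":32,"ang":[2.27,0.1715,2.1128],"qdot":[5.2778,4.0384,-1.5109],"p_ee":[-0.3474,0.4279,0.3643],"tau":[-21.9066,-4.8398,-3.3807]}
{"k":33,"ang":[2.3417,0.2328,2.0898],"qdot":[4.2794,4.1087,-1.5588],"p_ee":[-0.3401,0.4514,0.354],"tau":[-20.0608,-4.932,-3.3686]}
{"k":34,"ang":[2.3993,0.294,2.0663],"qdot":[3.4094,4.053,-1.5621],"p_ee":[-0.3331,0.4729,0.3443],"tau":[-17.8669,-4.9012,-3.3492]}
{"k":35,"ang":[2.4449,0.3538,2.043],"qdot":[2.679,3.9122,-1.5363],"p_ee":[-0.3269,0.4924,0.3351],"tau":[-15.6533,-4.7938,-3.3228]}
{"k":36,"ang":[2.4806,0.4111,2.0203],"qdot":[2.0806,3.7235,-1.4955],"p_ee":[-0.3218,0.51,0.3262],"tau":[-13.5868,-4.6492,-3.2886]}
{"k":37,"ang":[2.5082,0.4655,1.9981],"qdot":[1.5985,3.5146,-1.4502],"p_ee":[-0.3178,0.5257,0.3177],"tau":[-11.7369,-4.4953,-3.2458]}
{"k":38,"ang":[2.5293,0.5166,1.9767],"qdot":[1.2151,3.3038,-1.4073],"p_ee":[-0.315,0.5397,0.3095],"tau":[-10.1207,-4.3497,-3.1943]}
{"k":39,"ang":[2.5452,0.5646,1.9558],"qdot":[0.9136,3.1019,-1.3705],"p_ee":[-0.3134,0.5524,0.3015],"tau":[-8.7296,-4.2213,-3.1345]}
{"k":40,"ang":[2.5572,0.6097,1.9355],"qdot":[0.6795,2.9143,-1.3411],"p_ee":[-0.3128,0.5638,0.2939]}
{"summary": "final p_ee position (m): -0.3128 0.5638 0.2939"}


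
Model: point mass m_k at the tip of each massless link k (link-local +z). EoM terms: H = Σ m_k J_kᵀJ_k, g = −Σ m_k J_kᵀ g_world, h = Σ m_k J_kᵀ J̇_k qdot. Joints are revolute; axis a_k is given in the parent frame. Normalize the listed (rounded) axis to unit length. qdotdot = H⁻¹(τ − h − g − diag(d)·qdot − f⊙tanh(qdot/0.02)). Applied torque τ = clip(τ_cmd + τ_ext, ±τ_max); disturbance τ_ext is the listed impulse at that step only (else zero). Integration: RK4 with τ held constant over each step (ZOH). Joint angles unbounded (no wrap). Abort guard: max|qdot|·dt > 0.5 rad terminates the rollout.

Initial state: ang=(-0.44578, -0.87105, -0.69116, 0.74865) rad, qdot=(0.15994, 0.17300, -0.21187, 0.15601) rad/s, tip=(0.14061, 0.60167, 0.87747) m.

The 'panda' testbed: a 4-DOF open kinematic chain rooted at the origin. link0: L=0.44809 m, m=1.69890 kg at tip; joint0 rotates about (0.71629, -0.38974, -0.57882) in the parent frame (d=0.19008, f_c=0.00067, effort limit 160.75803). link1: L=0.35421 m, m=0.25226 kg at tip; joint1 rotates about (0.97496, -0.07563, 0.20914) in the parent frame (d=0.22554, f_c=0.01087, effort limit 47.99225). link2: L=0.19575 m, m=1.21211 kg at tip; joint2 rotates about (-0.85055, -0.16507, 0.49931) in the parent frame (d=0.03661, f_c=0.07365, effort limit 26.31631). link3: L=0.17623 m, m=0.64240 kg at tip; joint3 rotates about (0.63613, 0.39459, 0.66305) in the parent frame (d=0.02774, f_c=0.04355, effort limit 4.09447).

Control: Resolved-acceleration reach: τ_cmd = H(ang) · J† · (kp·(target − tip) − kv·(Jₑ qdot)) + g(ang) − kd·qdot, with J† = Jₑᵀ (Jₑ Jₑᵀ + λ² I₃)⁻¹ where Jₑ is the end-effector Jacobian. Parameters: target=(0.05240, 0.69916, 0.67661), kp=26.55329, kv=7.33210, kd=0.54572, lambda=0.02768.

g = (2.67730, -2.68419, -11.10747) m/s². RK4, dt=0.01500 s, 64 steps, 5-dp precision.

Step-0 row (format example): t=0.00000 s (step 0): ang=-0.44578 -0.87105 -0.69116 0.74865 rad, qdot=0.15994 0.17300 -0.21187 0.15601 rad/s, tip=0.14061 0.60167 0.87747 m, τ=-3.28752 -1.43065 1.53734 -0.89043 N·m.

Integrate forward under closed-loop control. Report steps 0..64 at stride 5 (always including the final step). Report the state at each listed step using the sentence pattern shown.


t=0.07500 s (step 5): ang=-0.43305 -0.89709 -0.71435 0.75233 rad, qdot=0.16608 -0.70856 -0.26436 0.02464 rad/s, tip=0.13720 0.59685 0.87550 m, τ=2.21001 3.10049 0.15590 -0.63434 N·m.
t=0.15000 s (step 10): ang=-0.42188 -0.96256 -0.72660 0.75281 rad, qdot=0.12954 -0.97866 -0.06826 -0.00124 rad/s, tip=0.13126 0.61365 0.85397 m, τ=6.13940 6.39805 -1.11457 -0.47575 N·m.
t=0.22500 s (step 15): ang=-0.41452 -1.03697 -0.72858 0.75191 rad, qdot=0.06027 -0.97537 -0.01066 -0.01518 rad/s, tip=0.12612 0.63839 0.82355 m, τ=8.24326 8.57906 -1.97217 -0.35663 N·m.
t=0.30000 s (step 20): ang=-0.41360 -1.10483 -0.72978 0.75088 rad, qdot=-0.03469 -0.82085 -0.02143 -0.01592 rad/s, tip=0.12190 0.66299 0.79105 m, τ=9.35415 9.91963 -2.52998 -0.26619 N·m.
t=0.37500 s (step 25): ang=-0.41928 -1.15923 -0.73232 0.75031 rad, qdot=-0.11023 -0.63294 -0.05101 -0.01519 rad/s, tip=0.11818 0.68464 0.76068 m, τ=10.06082 10.71498 -2.89008 -0.19574 N·m.
t=0.45000 s (step 30): ang=-0.42931 -1.20040 -0.73787 0.75026 rad, qdot=-0.15047 -0.47195 -0.09969 -0.00693 rad/s, tip=0.11444 0.70233 0.73457 m, τ=10.48895 11.14457 -3.08936 -0.15062 N·m.
t=0.52500 s (step 35): ang=-0.44109 -1.23088 -0.74705 0.75054 rad, qdot=-0.15834 -0.34731 -0.14499 -0.00290 rad/s, tip=0.11057 0.71588 0.71350 m, τ=10.70283 11.33159 -3.18008 -0.12154 N·m.
t=0.60000 s (step 40): ang=-0.45258 -1.25325 -0.75921 0.75095 rad, qdot=-0.14514 -0.25460 -0.17886 -0.00089 rad/s, tip=0.10672 0.72561 0.69740 m, τ=10.75121 11.36394 -3.19991 -0.10587 N·m.
t=0.67500 s (step 45): ang=-0.46265 -1.26965 -0.77348 0.75143 rad, qdot=-0.12215 -0.18655 -0.20139 0.00028 rad/s, tip=0.10308 0.73206 0.68574 m, τ=10.68889 11.30503 -3.17512 -0.10017 N·m.
t=0.75000 s (step 50): ang=-0.47089 -1.28166 -0.78905 0.75194 rad, qdot=-0.09720 -0.13667 -0.21416 0.00100 rad/s, tip=0.09976 0.73583 0.67778 m, τ=10.56509 11.19869 -3.12464 -0.10103 N·m.
t=0.82500 s (step 55): ang=-0.47732 -1.29045 -0.80529 0.75247 rad, qdot=-0.07468 -0.10006 -0.21913 0.00127 rad/s, tip=0.09679 0.73755 0.67276 m, τ=10.41705 11.07372 -3.06146 -0.10570 N·m.
t=0.90000 s (step 60): ang=-0.48223 -1.29689 -0.82166 0.75301 rad, qdot=-0.05655 -0.07320 -0.21799 0.00304 rad/s, tip=0.09416 0.73776 0.66993 m, τ=10.26719 10.94739 -2.99404 -0.11341 N·m.
t=0.96000 s (step 64): ang=-0.48528 -1.30077 -0.83460 0.75342 rad, qdot=-0.04546 -0.05709 -0.21416 0.00303 rad/s, tip=0.09227 0.73716 0.66880 m.


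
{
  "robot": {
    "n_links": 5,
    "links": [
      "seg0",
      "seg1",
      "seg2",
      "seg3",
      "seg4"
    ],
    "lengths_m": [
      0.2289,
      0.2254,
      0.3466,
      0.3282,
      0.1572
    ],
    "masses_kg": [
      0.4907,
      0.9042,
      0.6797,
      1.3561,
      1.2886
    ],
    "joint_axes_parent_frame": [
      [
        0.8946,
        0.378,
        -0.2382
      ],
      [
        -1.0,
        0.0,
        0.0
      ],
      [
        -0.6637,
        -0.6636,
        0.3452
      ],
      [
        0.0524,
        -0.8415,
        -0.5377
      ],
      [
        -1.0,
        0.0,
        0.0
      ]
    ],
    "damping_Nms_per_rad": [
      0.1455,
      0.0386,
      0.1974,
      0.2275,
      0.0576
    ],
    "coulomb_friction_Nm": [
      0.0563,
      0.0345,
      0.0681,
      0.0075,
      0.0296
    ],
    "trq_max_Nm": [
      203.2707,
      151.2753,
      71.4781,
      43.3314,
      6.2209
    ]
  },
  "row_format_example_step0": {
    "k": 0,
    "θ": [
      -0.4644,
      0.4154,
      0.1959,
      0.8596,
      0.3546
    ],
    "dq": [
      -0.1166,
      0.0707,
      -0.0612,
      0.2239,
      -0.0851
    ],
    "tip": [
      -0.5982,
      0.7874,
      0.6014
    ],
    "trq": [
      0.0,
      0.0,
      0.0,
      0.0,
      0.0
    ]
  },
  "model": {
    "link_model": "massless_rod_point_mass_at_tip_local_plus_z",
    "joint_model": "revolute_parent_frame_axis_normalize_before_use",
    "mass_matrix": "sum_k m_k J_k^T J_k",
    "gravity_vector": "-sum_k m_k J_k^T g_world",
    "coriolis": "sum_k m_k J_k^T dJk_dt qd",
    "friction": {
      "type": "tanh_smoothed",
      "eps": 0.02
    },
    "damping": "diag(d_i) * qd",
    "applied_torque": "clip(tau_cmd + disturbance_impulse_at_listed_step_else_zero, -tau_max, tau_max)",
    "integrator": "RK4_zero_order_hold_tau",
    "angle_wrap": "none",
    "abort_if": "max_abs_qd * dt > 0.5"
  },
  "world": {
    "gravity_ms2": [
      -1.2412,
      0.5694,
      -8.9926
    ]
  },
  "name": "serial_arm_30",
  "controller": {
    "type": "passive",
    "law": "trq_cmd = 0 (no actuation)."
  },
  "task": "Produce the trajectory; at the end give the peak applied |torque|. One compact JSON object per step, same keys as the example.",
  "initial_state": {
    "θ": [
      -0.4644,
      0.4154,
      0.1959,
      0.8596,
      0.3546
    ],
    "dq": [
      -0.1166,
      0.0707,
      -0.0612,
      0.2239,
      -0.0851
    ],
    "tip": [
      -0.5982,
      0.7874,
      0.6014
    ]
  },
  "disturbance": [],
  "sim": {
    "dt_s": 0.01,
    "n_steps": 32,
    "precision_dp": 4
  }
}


{"k":1,"\u03b8":[-0.4658,0.4163,0.1951,0.8626,0.3536],"dq":[-0.1629,0.1194,-0.1019,0.3731,-0.1188],"tip":[-0.599,0.7879,0.5991],"trq":[0.0,0.0,0.0,0.0,0.0]}
{"k":2,"\u03b8":[-0.4676,0.4178,0.1939,0.867,0.3522],"dq":[-0.2059,0.1691,-0.1298,0.5027,-0.1511],"tip":[-0.6001,0.7885,0.5957],"trq":[0.0,0.0,0.0,0.0,0.0]}
{"k":3,"\u03b8":[-0.4699,0.4197,0.1925,0.8726,0.3506],"dq":[-0.2469,0.2192,-0.1467,0.6141,-0.1825],"tip":[-0.6014,0.7893,0.5915],"trq":[0.0,0.0,0.0,0.0,0.0]}
{"k":4,"\u03b8":[-0.4726,0.4222,0.191,0.8792,0.3486],"dq":[-0.2867,0.2693,-0.1542,0.7087,-0.2131],"tip":[-0.603,0.7903,0.5862],"trq":[0.0,0.0,0.0,0.0,0.0]}
{"k":5,"\u03b8":[-0.4756,0.4251,0.1895,0.8867,0.3463],"dq":[-0.3263,0.3189,-0.154,0.7874,-0.2431],"tip":[-0.6049,0.7915,0.58],"trq":[0.0,0.0,0.0,0.0,0.0]}
{"k":6,"\u03b8":[-0.4791,0.4286,0.1879,0.8949,0.3437],"dq":[-0.3665,0.3679,-0.1472,0.8512,-0.2725],"tip":[-0.607,0.7928,0.5728],"trq":[0.0,0.0,0.0,0.0,0.0]}
{"k":7,"\u03b8":[-0.483,0.4325,0.1865,0.9037,0.3409],"dq":[-0.4081,0.4159,-0.1352,0.9007,-0.3012],"tip":[-0.6094,0.7943,0.5647],"trq":[0.0,0.0,0.0,0.0,0.0]}
{"k":8,"\u03b8":[-0.4873,0.4369,0.1853,0.9129,0.3377],"dq":[-0.4516,0.4628,-0.1192,0.9366,-0.3292],"tip":[-0.6121,0.7959,0.5556],"trq":[0.0,0.0,0.0,0.0,0.0]}
{"k":9,"\u03b8":[-0.492,0.4417,0.1842,0.9224,0.3343],"dq":[-0.4979,0.5082,-0.1002,0.9596,-0.3564],"tip":[-0.615,0.7977,0.5455],"trq":[0.0,0.0,0.0,0.0,0.0]}
{"k":10,"\u03b8":[-0.4972,0.447,0.1833,0.932,0.3306],"dq":[-0.5475,0.5521,-0.0795,0.9701,-0.3826],"tip":[-0.6181,0.7996,0.5345],"trq":[0.0,0.0,0.0,0.0,0.0]}
{"k":11,"\u03b8":[-0.503,0.4528,0.1826,0.9417,0.3266],"dq":[-0.6011,0.5942,-0.058,0.9687,-0.4078],"tip":[-0.6214,0.8017,0.5225],"trq":[0.0,0.0,0.0,0.0,0.0]}
{"k":12,"\u03b8":[-0.5093,0.4589,0.1821,0.9514,0.3224],"dq":[-0.6594,0.634,-0.0371,0.9561,-0.4318],"tip":[-0.6249,0.8039,0.5096],"trq":[0.0,0.0,0.0,0.0,0.0]}
{"k":13,"\u03b8":[-0.5162,0.4654,0.1818,0.9608,0.318],"dq":[-0.7237,0.6709,-0.0193,0.9344,-0.455],"tip":[-0.6287,0.8062,0.4956],"trq":[0.0,0.0,0.0,0.0,0.0]}
{"k":14,"\u03b8":[-0.5238,0.4723,0.1817,0.97,0.3133],"dq":[-0.7961,0.7037,-0.0086,0.9072,-0.4781],"tip":[-0.6326,0.8086,0.4808],"trq":[0.0,0.0,0.0,0.0,0.0]}
{"k":15,"\u03b8":[-0.5321,0.4795,0.1816,0.979,0.3084],"dq":[-0.8766,0.732,-0.0048,0.8736,-0.501],"tip":[-0.6367,0.8112,0.465],"trq":[0.0,0.0,0.0,0.0,0.0]}
{"k":16,"\u03b8":[-0.5413,0.4869,0.1816,0.9875,0.3033],"dq":[-0.9643,0.7566,-0.0051,0.8298,-0.5229],"tip":[-0.641,0.8138,0.4482],"trq":[0.0,0.0,0.0,0.0,0.0]}
{"k":17,"\u03b8":[-0.5514,0.4946,0.1815,0.9955,0.298],"dq":[-1.0585,0.7776,-0.0083,0.7733,-0.5433],"tip":[-0.6454,0.8166,0.4305],"trq":[0.0,0.0,0.0,0.0,0.0]}
{"k":18,"\u03b8":[-0.5625,0.5025,0.1814,1.0029,0.2924],"dq":[-1.1595,0.7947,-0.014,0.7035,-0.5619],"tip":[-0.65,0.8194,0.4119],"trq":[0.0,0.0,0.0,0.0,0.0]}
{"k":19,"\u03b8":[-0.5747,0.5105,0.1812,1.0095,0.2867],"dq":[-1.2677,0.8074,-0.0232,0.6204,-0.5788],"tip":[-0.6546,0.8223,0.3923],"trq":[0.0,0.0,0.0,0.0,0.0]}
{"k":20,"\u03b8":[-0.5879,0.5186,0.1809,1.0153,0.2809],"dq":[-1.3844,0.8146,-0.0379,0.5258,-0.5945],"tip":[-0.6594,0.8253,0.3718],"trq":[0.0,0.0,0.0,0.0,0.0]}
{"k":21,"\u03b8":[-0.6024,0.5268,0.1804,1.02,0.2749],"dq":[-1.5111,0.8148,-0.0611,0.4221,-0.6102],"tip":[-0.6643,0.8283,0.3504],"trq":[0.0,0.0,0.0,0.0,0.0]}
{"k":22,"\u03b8":[-0.6182,0.5349,0.1797,1.0237,0.2687],"dq":[-1.6489,0.8068,-0.0947,0.3107,-0.6266],"tip":[-0.6693,0.8315,0.3281],"trq":[0.0,0.0,0.0,0.0,0.0]}
{"k":23,"\u03b8":[-0.6354,0.5429,0.1785,1.0262,0.2623],"dq":[-1.7987,0.7896,-0.1396,0.1919,-0.6443],"tip":[-0.6744,0.8346,0.3049],"trq":[0.0,0.0,0.0,0.0,0.0]}
{"k":24,"\u03b8":[-0.6542,0.5506,0.1768,1.0275,0.2558],"dq":[-1.9611,0.7621,-0.1967,0.0659,-0.6638],"tip":[-0.6795,0.8379,0.2807],"trq":[0.0,0.0,0.0,0.0,0.0]}
{"k":25,"\u03b8":[-0.6747,0.5581,0.1745,1.0275,0.249],"dq":[-2.1373,0.7229,-0.2683,-0.0651,-0.6858],"tip":[-0.6847,0.8411,0.2557],"trq":[0.0,0.0,0.0,0.0,0.0]}
{"k":26,"\u03b8":[-0.697,0.565,0.1714,1.0262,0.2421],"dq":[-2.328,0.6709,-0.355,-0.2014,-0.7106],"tip":[-0.69,0.8445,0.2298],"trq":[0.0,0.0,0.0,0.0,0.0]}
{"k":27,"\u03b8":[-0.7213,0.5714,0.1674,1.0235,0.2348],"dq":[-2.5328,0.6059,-0.4551,-0.3464,-0.7378],"tip":[-0.6952,0.8479,0.203],"trq":[0.0,0.0,0.0,0.0,0.0]}
{"k":28,"\u03b8":[-0.7477,0.5771,0.1623,1.0192,0.2273],"dq":[-2.7522,0.5269,-0.5692,-0.5003,-0.7674],"tip":[-0.7005,0.8513,0.1754],"trq":[0.0,0.0,0.0,0.0,0.0]}
{"k":29,"\u03b8":[-0.7764,0.5819,0.1559,1.0134,0.2195],"dq":[-2.9868,0.4332,-0.6979,-0.6639,-0.7991],"tip":[-0.7058,0.8548,0.1468],"trq":[0.0,0.0,0.0,0.0,0.0]}
{"k":30,"\u03b8":[-0.8075,0.5857,0.1483,1.0059,0.2113],"dq":[-3.2372,0.3238,-0.8415,-0.8383,-0.832],"tip":[-0.7111,0.8583,0.1175],"trq":[0.0,0.0,0.0,0.0,0.0]}
{"k":31,"\u03b8":[-0.8412,0.5883,0.1391,0.9966,0.2028],"dq":[-3.5038,0.1982,-1.0003,-1.0248,-0.8653],"tip":[-0.7164,0.8618,0.0873],"trq":[0.0,0.0,0.0,0.0,0.0]}
{"k":32,"\u03b8":[-0.8776,0.5896,0.1282,0.9854,0.194],"dq":[-3.7872,0.0558,-1.1741,-1.2258,-0.8974],"tip":[-0.7216,0.8655,0.0562]}
{"summary": "max |trq| (N\u00b7m): 0.0000"}


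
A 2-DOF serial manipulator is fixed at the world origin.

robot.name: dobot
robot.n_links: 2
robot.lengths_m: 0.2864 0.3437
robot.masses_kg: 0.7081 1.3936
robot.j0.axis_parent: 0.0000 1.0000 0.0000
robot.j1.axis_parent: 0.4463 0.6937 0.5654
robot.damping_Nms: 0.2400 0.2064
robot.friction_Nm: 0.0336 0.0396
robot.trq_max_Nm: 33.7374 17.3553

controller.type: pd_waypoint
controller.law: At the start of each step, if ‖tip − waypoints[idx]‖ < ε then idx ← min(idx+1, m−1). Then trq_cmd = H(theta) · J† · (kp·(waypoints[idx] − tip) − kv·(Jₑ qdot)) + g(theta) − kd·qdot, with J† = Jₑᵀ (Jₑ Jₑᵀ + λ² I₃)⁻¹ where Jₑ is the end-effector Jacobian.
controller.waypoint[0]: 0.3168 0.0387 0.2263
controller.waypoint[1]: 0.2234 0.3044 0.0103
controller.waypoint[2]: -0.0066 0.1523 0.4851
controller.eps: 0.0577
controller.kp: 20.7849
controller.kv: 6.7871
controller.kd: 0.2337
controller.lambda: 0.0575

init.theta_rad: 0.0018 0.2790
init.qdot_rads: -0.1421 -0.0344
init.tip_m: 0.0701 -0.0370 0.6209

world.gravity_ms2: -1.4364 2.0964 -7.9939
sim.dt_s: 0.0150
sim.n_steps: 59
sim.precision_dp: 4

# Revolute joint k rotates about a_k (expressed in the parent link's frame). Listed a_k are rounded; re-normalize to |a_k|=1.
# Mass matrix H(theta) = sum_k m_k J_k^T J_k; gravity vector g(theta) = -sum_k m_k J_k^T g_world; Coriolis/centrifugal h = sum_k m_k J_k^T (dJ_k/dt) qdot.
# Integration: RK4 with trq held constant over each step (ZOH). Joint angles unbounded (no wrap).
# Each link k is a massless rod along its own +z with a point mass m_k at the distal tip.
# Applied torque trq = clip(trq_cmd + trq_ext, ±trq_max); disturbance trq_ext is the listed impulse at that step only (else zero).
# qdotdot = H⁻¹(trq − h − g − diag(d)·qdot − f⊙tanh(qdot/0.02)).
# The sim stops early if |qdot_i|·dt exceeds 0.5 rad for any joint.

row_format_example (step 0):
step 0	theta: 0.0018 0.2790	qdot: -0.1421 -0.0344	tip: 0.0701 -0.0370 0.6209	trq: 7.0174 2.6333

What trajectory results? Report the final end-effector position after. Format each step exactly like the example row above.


step 1	theta: 0.0006 0.2791	qdot: -0.0154 0.0473	tip: 0.0694 -0.0370 0.6210	trq: 6.3640 2.3666
step 2	theta: 0.0012 0.2803	qdot: 0.0993 0.1116	tip: 0.0701 -0.0372 0.6209	trq: 5.7568 2.1230
step 3	theta: 0.0035 0.2824	qdot: 0.2015 0.1679	tip: 0.0720 -0.0374 0.6206	trq: 5.1878 1.8955
step 4	theta: 0.0072 0.2853	qdot: 0.2929 0.2159	tip: 0.0751 -0.0377 0.6201	trq: 4.6530 1.6828
step 5	theta: 0.0122 0.2889	qdot: 0.3743 0.2573	tip: 0.0791 -0.0381 0.6195	trq: 4.1496 1.4833
step 6	theta: 0.0184 0.2930	qdot: 0.4461 0.2933	tip: 0.0839 -0.0386 0.6187	trq: 3.6753 1.2956
step 7	theta: 0.0255 0.2976	qdot: 0.5093 0.3248	tip: 0.0895 -0.0391 0.6177	trq: 3.2279 1.1186
step 8	theta: 0.0336 0.3027	qdot: 0.5644 0.3527	tip: 0.0958 -0.0396 0.6166	trq: 2.8051 0.9512
step 9	theta: 0.0424 0.3082	qdot: 0.6121 0.3774	tip: 0.1026 -0.0402 0.6153	trq: 2.4050 0.7925
step 10	theta: 0.0519 0.3140	qdot: 0.6530 0.3995	tip: 0.1099 -0.0408 0.6138	trq: 2.0260 0.6418
step 11	theta: 0.0619 0.3201	qdot: 0.6876 0.4193	tip: 0.1175 -0.0414 0.6121	trq: 1.6665 0.4983
step 12	theta: 0.0725 0.3266	qdot: 0.7166 0.4372	tip: 0.1256 -0.0421 0.6103	trq: 1.3249 0.3616
step 13	theta: 0.0834 0.3332	qdot: 0.7404 0.4535	tip: 0.1339 -0.0428 0.6082	trq: 1.0001 0.2309
step 14	theta: 0.0946 0.3401	qdot: 0.7594 0.4684	tip: 0.1424 -0.0435 0.6060	trq: 0.6909 0.1060
step 15	theta: 0.1061 0.3473	qdot: 0.7741 0.4820	tip: 0.1511 -0.0442 0.6035	trq: 0.3963 -0.0136
step 16	theta: 0.1178 0.3546	qdot: 0.7847 0.4947	tip: 0.1599 -0.0449 0.6009	trq: 0.1153 -0.1283
step 17	theta: 0.1296 0.3621	qdot: 0.7917 0.5065	tip: 0.1688 -0.0456 0.5981	trq: -0.1529 -0.2383
step 18	theta: 0.1415 0.3698	qdot: 0.7954 0.5177	tip: 0.1778 -0.0463 0.5952	trq: -0.4090 -0.3440
step 19	theta: 0.1535 0.3776	qdot: 0.7961 0.5282	tip: 0.1867 -0.0471 0.5920	trq: -0.6537 -0.4456
step 20	theta: 0.1654 0.3856	qdot: 0.7939 0.5383	tip: 0.1956 -0.0478 0.5888	trq: -0.8876 -0.5432
step 21	theta: 0.1773 0.3937	qdot: 0.7892 0.5480	tip: 0.2045 -0.0485 0.5853	trq: -1.1112 -0.6372
step 22	theta: 0.1891 0.4020	qdot: 0.7821 0.5576	tip: 0.2133 -0.0493 0.5817	trq: -1.3250 -0.7276
step 23	theta: 0.2007 0.4105	qdot: 0.7729 0.5669	tip: 0.2220 -0.0500 0.5780	trq: -1.5295 -0.8146
step 24	theta: 0.2122 0.4190	qdot: 0.7618 0.5762	tip: 0.2306 -0.0507 0.5742	trq: -1.7250 -0.8984
step 25	theta: 0.2236 0.4277	qdot: 0.7488 0.5854	tip: 0.2391 -0.0515 0.5702	trq: -1.9120 -0.9791
step 26	theta: 0.2347 0.4366	qdot: 0.7342 0.5948	tip: 0.2474 -0.0522 0.5662	trq: -2.0907 -1.0568
step 27	theta: 0.2456 0.4456	qdot: 0.7181 0.6043	tip: 0.2555 -0.0529 0.5620	trq: -2.2615 -1.1316
step 28	theta: 0.2562 0.4547	qdot: 0.7006 0.6140	tip: 0.2635 -0.0537 0.5578	trq: -2.4247 -1.2037
step 29	theta: 0.2666 0.4640	qdot: 0.6818 0.6239	tip: 0.2712 -0.0544 0.5535	trq: -2.5806 -1.2731
step 30	theta: 0.2766 0.4734	qdot: 0.6619 0.6342	tip: 0.2788 -0.0551 0.5491	trq: -2.7294 -1.3399
step 31	theta: 0.2864 0.4830	qdot: 0.6409 0.6448	tip: 0.2862 -0.0558 0.5447	trq: -2.8714 -1.4042
step 32	theta: 0.2959 0.4927	qdot: 0.6189 0.6558	tip: 0.2934 -0.0565 0.5402	trq: -3.0068 -1.4661
step 33	theta: 0.3050 0.5026	qdot: 0.5960 0.6673	tip: 0.3003 -0.0572 0.5357	trq: -3.1358 -1.5258
step 34	theta: 0.3137 0.5127	qdot: 0.5722 0.6793	tip: 0.3070 -0.0579 0.5312	trq: -3.2587 -1.5831
step 35	theta: 0.3221 0.5230	qdot: 0.5477 0.6918	tip: 0.3135 -0.0586 0.5267	trq: -3.3755 -1.6384
step 36	theta: 0.3302 0.5335	qdot: 0.5225 0.7049	tip: 0.3198 -0.0593 0.5221	trq: -3.4866 -1.6915
step 37	theta: 0.3378 0.5441	qdot: 0.4967 0.7185	tip: 0.3259 -0.0599 0.5176	trq: -3.5921 -1.7426
step 38	theta: 0.3451 0.5550	qdot: 0.4703 0.7328	tip: 0.3317 -0.0606 0.5130	trq: -3.6921 -1.7918
step 39	theta: 0.3519 0.5661	qdot: 0.4433 0.7476	tip: 0.3374 -0.0612 0.5085	trq: -3.7868 -1.8390
step 40	theta: 0.3584 0.5774	qdot: 0.4158 0.7631	tip: 0.3427 -0.0619 0.5040	trq: -3.8763 -1.8845
step 41	theta: 0.3644 0.5890	qdot: 0.3879 0.7792	tip: 0.3479 -0.0625 0.4995	trq: -3.9608 -1.9281
step 42	theta: 0.3700 0.6008	qdot: 0.3597 0.7960	tip: 0.3529 -0.0631 0.4951	trq: -4.0404 -1.9701
step 43	theta: 0.3752 0.6128	qdot: 0.3310 0.8134	tip: 0.3576 -0.0637 0.4906	trq: -4.1151 -2.0104
step 44	theta: 0.3799 0.6252	qdot: 0.3021 0.8314	tip: 0.3621 -0.0643 0.4863	trq: -4.1851 -2.0491
step 45	theta: 0.3842 0.6378	qdot: 0.2729 0.8499	tip: 0.3664 -0.0648 0.4819	trq: -4.2504 -2.0861
step 46	theta: 0.3881 0.6507	qdot: 0.2435 0.8690	tip: 0.3704 -0.0654 0.4777	trq: -4.3112 -2.1217
step 47	theta: 0.3916 0.6638	qdot: 0.2140 0.8886	tip: 0.3743 -0.0659 0.4734	trq: -4.3673 -2.1557
step 48	theta: 0.3945 0.6773	qdot: 0.1845 0.9086	tip: 0.3780 -0.0664 0.4693	trq: -4.4190 -2.1883
step 49	theta: 0.3971 0.6911	qdot: 0.1549 0.9289	tip: 0.3814 -0.0668 0.4651	trq: -4.4661 -2.2194
step 50	theta: 0.3992 0.7051	qdot: 0.1253 0.9495	tip: 0.3847 -0.0673 0.4611	trq: -4.5087 -2.2491
step 51	theta: 0.4009 0.7195	qdot: 0.0960 0.9702	tip: 0.3877 -0.0677 0.4571	trq: -4.5469 -2.2773
step 52	theta: 0.4021 0.7342	qdot: 0.0668 0.9909	tip: 0.3906 -0.0680 0.4531	trq: -4.5805 -2.3042
step 53	theta: 0.4029 0.7492	qdot: 0.0380 1.0114	tip: 0.3932 -0.0684 0.4493	trq: -4.6098 -2.3296
step 54	theta: 0.4032 0.7645	qdot: 0.0106 1.0299	tip: 0.3957 -0.0687 0.4455	trq: -4.6352 -2.3534
step 55	theta: 0.4032 0.7801	qdot: -0.0127 1.0408	tip: 0.3980 -0.0689 0.4417	trq: -4.6594 -2.3744
step 56	theta: 0.4029 0.7957	qdot: -0.0336 1.0482	tip: 0.4001 -0.0691 0.4381	trq: -4.6815 -2.3938
step 57	theta: 0.4022 0.8115	qdot: -0.0551 1.0584	tip: 0.4021 -0.0693 0.4345	trq: -4.6994 -2.4131
step 58	theta: 0.4012 0.8275	qdot: -0.0773 1.0710	tip: 0.4040 -0.0694 0.4310	trq: -4.7129 -2.4321
step 59	theta: 0.3999 0.8436	qdot: -0.0996 1.0847	tip: 0.4056 -0.0694 0.4275
final tip position (m): 0.4056 -0.0694 0.4275


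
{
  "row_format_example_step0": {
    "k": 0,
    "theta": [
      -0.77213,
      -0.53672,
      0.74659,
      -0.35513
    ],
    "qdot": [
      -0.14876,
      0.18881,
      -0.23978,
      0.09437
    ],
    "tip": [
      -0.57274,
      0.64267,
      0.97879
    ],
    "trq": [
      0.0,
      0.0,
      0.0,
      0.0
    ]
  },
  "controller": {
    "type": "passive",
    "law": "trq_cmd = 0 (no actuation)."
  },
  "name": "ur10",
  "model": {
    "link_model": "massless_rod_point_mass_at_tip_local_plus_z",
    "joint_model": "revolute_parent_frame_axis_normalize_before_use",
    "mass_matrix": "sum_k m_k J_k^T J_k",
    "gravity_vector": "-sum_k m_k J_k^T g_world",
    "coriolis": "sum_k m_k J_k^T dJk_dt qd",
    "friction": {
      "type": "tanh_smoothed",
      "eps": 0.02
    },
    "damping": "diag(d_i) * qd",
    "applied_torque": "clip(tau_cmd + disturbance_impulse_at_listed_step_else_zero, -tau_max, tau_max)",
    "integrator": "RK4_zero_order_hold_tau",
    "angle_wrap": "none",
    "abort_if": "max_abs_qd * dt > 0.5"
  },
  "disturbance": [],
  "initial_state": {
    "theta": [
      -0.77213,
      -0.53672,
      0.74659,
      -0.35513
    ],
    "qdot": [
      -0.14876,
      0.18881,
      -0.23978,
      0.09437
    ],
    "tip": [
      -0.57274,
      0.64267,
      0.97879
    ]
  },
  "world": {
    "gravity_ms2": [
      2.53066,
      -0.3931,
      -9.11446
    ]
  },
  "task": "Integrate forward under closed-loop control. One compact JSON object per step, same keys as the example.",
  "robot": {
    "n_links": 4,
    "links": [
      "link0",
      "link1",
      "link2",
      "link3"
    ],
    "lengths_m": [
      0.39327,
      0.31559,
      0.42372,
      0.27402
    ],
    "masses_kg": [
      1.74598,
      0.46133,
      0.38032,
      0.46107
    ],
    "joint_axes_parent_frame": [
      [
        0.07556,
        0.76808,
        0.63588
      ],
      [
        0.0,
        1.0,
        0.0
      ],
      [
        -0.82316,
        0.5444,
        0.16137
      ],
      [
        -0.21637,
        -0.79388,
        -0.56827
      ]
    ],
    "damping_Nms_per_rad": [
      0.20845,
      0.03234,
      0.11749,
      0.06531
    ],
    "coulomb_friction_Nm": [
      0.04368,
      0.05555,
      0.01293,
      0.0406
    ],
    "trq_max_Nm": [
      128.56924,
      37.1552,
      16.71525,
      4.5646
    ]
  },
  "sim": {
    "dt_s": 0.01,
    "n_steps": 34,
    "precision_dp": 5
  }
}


{"k":1,"theta":[-0.77376,-0.53552,0.74468,-0.35585],"qdot":[-0.17721,0.05416,-0.14237,-0.22164],"tip":[-0.57385,0.64258,0.97875],"trq":[0.0,0.0,0.0,0.0]}
{"k":2,"theta":[-0.77569,-0.5356,0.74373,-0.35946],"qdot":[-0.21034,-0.06719,-0.04788,-0.49555],"tip":[-0.57466,0.6428,0.97811],"trq":[0.0,0.0,0.0,0.0]}
{"k":3,"theta":[-0.77797,-0.53684,0.74371,-0.36569],"qdot":[-0.24671,-0.18038,0.04337,-0.74676],"tip":[-0.57521,0.64333,0.97688],"trq":[0.0,0.0,0.0,0.0]}
{"k":4,"theta":[-0.78063,-0.53919,0.74459,-0.37435],"qdot":[-0.28434,-0.28978,0.13225,-0.98243],"tip":[-0.5755,0.64419,0.97506],"trq":[0.0,0.0,0.0,0.0]}
{"k":5,"theta":[-0.78367,-0.54262,0.74635,-0.38528],"qdot":[-0.32315,-0.39602,0.21924,-1.20286],"tip":[-0.57555,0.64537,0.97264],"trq":[0.0,0.0,0.0,0.0]}
{"k":6,"theta":[-0.7871,-0.5471,0.74897,-0.39835],"qdot":[-0.36326,-0.49934,0.30418,-1.40862],"tip":[-0.57536,0.64689,0.96962],"trq":[0.0,0.0,0.0,0.0]}
{"k":7,"theta":[-0.79094,-0.5526,0.75243,-0.41341],"qdot":[-0.40477,-0.59999,0.38693,-1.60025],"tip":[-0.57494,0.64874,0.96598],"trq":[0.0,0.0,0.0,0.0]}
{"k":8,"theta":[-0.7952,-0.55909,0.7567,-0.43031],"qdot":[-0.44779,-0.69825,0.46736,-1.77827],"tip":[-0.5743,0.65092,0.96171],"trq":[0.0,0.0,0.0,0.0]}
{"k":9,"theta":[-0.7999,-0.56656,0.76177,-0.44893],"qdot":[-0.4924,-0.7944,0.54536,-1.94312],"tip":[-0.57344,0.65343,0.9568],"trq":[0.0,0.0,0.0,0.0]}
{"k":10,"theta":[-0.80505,-0.57498,0.7676,-0.46913],"qdot":[-0.5387,-0.88871,0.62083,-2.09521],"tip":[-0.57238,0.65626,0.95123],"trq":[0.0,0.0,0.0,0.0]}
{"k":11,"theta":[-0.81068,-0.58433,0.77417,-0.49079],"qdot":[-0.58677,-0.98146,0.69365,-2.23491],"tip":[-0.57111,0.65941,0.945],"trq":[0.0,0.0,0.0,0.0]}
{"k":12,"theta":[-0.81679,-0.5946,0.78146,-0.51379],"qdot":[-0.63669,-1.07292,0.76369,-2.36257],"tip":[-0.56965,0.66286,0.93808],"trq":[0.0,0.0,0.0,0.0]}
{"k":13,"theta":[-0.82342,-0.60578,0.78944,-0.53801],"qdot":[-0.68856,-1.16338,0.8308,-2.47854],"tip":[-0.56799,0.66661,0.93047],"trq":[0.0,0.0,0.0,0.0]}
{"k":14,"theta":[-0.83057,-0.61787,0.79807,-0.56332],"qdot":[-0.74247,-1.25309,0.89478,-2.58319],"tip":[-0.56616,0.67065,0.92214],"trq":[0.0,0.0,0.0,0.0]}
{"k":15,"theta":[-0.83827,-0.63084,0.80732,-0.58963],"qdot":[-0.79853,-1.34231,0.95536,-2.67691],"tip":[-0.56415,0.67496,0.9131],"trq":[0.0,0.0,0.0,0.0]}
{"k":16,"theta":[-0.84655,-0.64471,0.81716,-0.61683],"qdot":[-0.85684,-1.43126,1.01224,-2.76019],"tip":[-0.56198,0.67954,0.90331],"trq":[0.0,0.0,0.0,0.0]}
{"k":17,"theta":[-0.85542,-0.65947,0.82755,-0.64481],"qdot":[-0.91752,-1.52017,1.065,-2.83359],"tip":[-0.55965,0.68437,0.89278],"trq":[0.0,0.0,0.0,0.0]}
{"k":18,"theta":[-0.86491,-0.67512,0.83845,-0.67347],"qdot":[-0.98072,-1.60918,1.11313,-2.89781],"tip":[-0.55717,0.68944,0.88148],"trq":[0.0,0.0,0.0,0.0]}
{"k":19,"theta":[-0.87504,-0.69165,0.8498,-0.70273],"qdot":[-1.04658,-1.69842,1.156,-2.95371],"tip":[-0.55455,0.69474,0.86942],"trq":[0.0,0.0,0.0,0.0]}
{"k":20,"theta":[-0.88585,-0.70908,0.86155,-0.73252],"qdot":[-1.11526,-1.78792,1.19284,-3.0023],"tip":[-0.5518,0.70026,0.85658],"trq":[0.0,0.0,0.0,0.0]}
{"k":21,"theta":[-0.89736,-0.72741,0.87363,-0.76276],"qdot":[-1.18697,-1.87764,1.22272,-3.04486],"tip":[-0.54894,0.70598,0.84296],"trq":[0.0,0.0,0.0,0.0]}
{"k":22,"theta":[-0.9096,-0.74664,0.88597,-0.7934],"qdot":[-1.26191,-1.96738,1.24451,-3.08286],"tip":[-0.54597,0.71189,0.82854],"trq":[0.0,0.0,0.0,0.0]}
{"k":23,"theta":[-0.92261,-0.76676,0.89849,-0.82441],"qdot":[-1.3403,-2.05685,1.25691,-3.11808],"tip":[-0.54291,0.71797,0.81333],"trq":[0.0,0.0,0.0,0.0]}
{"k":24,"theta":[-0.93642,-0.78777,0.91108,-0.85576],"qdot":[-1.42239,-2.14552,1.25838,-3.15254],"tip":[-0.53977,0.72423,0.79731],"trq":[0.0,0.0,0.0,0.0]}
{"k":25,"theta":[-0.95107,-0.80966,0.92362,-0.88746],"qdot":[-1.50845,-2.23268,1.24716,-3.18857],"tip":[-0.53655,0.73064,0.7805],"trq":[0.0,0.0,0.0,0.0]}
{"k":26,"theta":[-0.9666,-0.83242,0.93597,-0.91955],"qdot":[-1.59874,-2.31736,1.22126,-3.22876],"tip":[-0.53329,0.73719,0.76287],"trq":[0.0,0.0,0.0,0.0]}
{"k":27,"theta":[-0.98306,-0.856,0.94798,-0.95206],"qdot":[-1.69353,-2.39829,1.17844,-3.27593],"tip":[-0.52998,0.74389,0.74443],"trq":[0.0,0.0,0.0,0.0]}
{"k":28,"theta":[-1.00049,-0.88037,0.95947,-0.9851],"qdot":[-1.79306,-2.47386,1.11623,-3.33306],"tip":[-0.52663,0.75072,0.72517],"trq":[0.0,0.0,0.0,0.0]}
{"k":29,"theta":[-1.01893,-0.90545,0.97024,-1.01877],"qdot":[-1.89756,-2.54212,1.03197,-3.40319],"tip":[-0.52326,0.75769,0.70508],"trq":[0.0,0.0,0.0,0.0]}
{"k":30,"theta":[-1.03845,-0.93118,0.98003,-1.05321],"qdot":[-2.00718,-2.60074,0.92281,-3.48924],"tip":[-0.51988,0.76478,0.68415],"trq":[0.0,0.0,0.0,0.0]}
{"k":31,"theta":[-1.0591,-0.95743,0.9886,-1.08861],"qdot":[-2.122,-2.64699,0.7858,-3.59379],"tip":[-0.51647,0.77201,0.66237],"trq":[0.0,0.0,0.0,0.0]}
{"k":32,"theta":[-1.08091,-0.98406,0.99564,-1.12516],"qdot":[-2.24197,-2.67781,0.61797,-3.7188],"tip":[-0.51303,0.77939,0.63972],"trq":[0.0,0.0,0.0,0.0]}
{"k":33,"theta":[-1.10395,-1.01092,1.00085,-1.16306],"qdot":[-2.36692,-2.68985,0.41644,-3.86522],"tip":[-0.50955,0.78693,0.61618],"trq":[0.0,0.0,0.0,0.0]}
{"k":34,"theta":[-1.12826,-1.03779,1.00385,-1.20253],"qdot":[-2.49648,-2.67956,0.17862,-4.03261],"tip":[-0.50601,0.79465,0.59172]}


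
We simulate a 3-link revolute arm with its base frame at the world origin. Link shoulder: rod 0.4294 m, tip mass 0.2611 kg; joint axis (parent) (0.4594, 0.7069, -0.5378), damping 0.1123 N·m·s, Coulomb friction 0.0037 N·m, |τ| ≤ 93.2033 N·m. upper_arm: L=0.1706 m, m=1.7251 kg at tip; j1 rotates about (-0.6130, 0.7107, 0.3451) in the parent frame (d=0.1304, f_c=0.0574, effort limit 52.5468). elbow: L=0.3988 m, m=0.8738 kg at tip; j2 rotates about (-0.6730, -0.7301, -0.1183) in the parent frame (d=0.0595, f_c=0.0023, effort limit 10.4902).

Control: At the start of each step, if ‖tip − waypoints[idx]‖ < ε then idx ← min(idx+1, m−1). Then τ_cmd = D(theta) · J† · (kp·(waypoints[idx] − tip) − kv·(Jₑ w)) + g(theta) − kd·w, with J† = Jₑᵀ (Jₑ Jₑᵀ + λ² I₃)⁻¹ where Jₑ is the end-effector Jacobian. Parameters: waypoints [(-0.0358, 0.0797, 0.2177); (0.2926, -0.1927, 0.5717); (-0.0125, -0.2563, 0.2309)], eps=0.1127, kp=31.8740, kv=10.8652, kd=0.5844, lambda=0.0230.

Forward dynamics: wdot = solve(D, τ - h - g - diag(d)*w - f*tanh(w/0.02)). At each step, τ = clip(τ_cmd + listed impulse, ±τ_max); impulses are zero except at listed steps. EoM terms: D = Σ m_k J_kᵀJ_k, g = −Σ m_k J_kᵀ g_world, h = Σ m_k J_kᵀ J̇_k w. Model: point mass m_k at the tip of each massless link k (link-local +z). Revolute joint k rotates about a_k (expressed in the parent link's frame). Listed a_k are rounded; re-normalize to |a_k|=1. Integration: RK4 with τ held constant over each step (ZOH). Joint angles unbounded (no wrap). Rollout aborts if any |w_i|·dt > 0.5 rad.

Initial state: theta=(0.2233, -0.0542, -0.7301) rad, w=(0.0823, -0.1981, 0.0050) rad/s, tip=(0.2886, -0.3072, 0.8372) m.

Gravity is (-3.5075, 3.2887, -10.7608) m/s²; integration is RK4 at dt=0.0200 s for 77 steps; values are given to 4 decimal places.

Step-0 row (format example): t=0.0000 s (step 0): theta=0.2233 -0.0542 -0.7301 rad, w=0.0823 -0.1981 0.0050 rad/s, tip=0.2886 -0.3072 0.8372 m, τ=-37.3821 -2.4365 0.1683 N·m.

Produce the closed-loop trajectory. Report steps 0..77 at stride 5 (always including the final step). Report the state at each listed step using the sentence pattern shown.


t=0.1000 s (step 5): theta=-0.0040 -0.1116 -1.1278 rad, w=-3.2203 -0.8525 -4.9524 rad/s, tip=0.2428 -0.2548 0.7797 m, τ=3.3906 -0.0082 2.6895 N·m.
t=0.2000 s (step 10): theta=-0.3057 -0.2009 -1.5508 rad, w=-2.6931 -0.8857 -3.5460 rad/s, tip=0.1679 -0.1480 0.7034 m, τ=12.5633 -0.1524 2.7352 N·m.
t=0.3000 s (step 15): theta=-0.5357 -0.2912 -1.8560 rad, w=-1.9194 -0.9656 -2.6521 rad/s, tip=0.1047 -0.0562 0.6295 m, τ=13.6597 -0.2539 3.3931 N·m.
t=0.4000 s (step 20): theta=-0.6932 -0.4058 -2.0940 rad, w=-1.2470 -1.4092 -2.1611 rad/s, tip=0.0571 0.0100 0.5613 m, τ=13.1030 -0.3551 3.9247 N·m.
t=0.5000 s (step 25): theta=-0.7863 -0.6051 -2.3001 rad, w=-0.5917 -2.8874 -2.0577 rad/s, tip=0.0222 0.0579 0.5059 m, τ=12.0127 -0.9518 4.2990 N·m.
t=0.6000 s (step 30): theta=-0.8312 -0.7922 -2.4525 rad, w=-0.7175 2.4303 -0.1404 rad/s, tip=-0.0025 0.0969 0.4740 m, τ=14.1386 3.5445 3.2488 N·m.
t=0.7000 s (step 35): theta=-0.8895 -0.4291 -2.4596 rad, w=-0.4169 3.6691 -0.2610 rad/s, tip=-0.0064 0.1172 0.4310 m, τ=10.6017 -0.3194 4.0033 N·m.
t=0.8000 s (step 40): theta=-0.9233 -0.1370 -2.5048 rad, w=-0.2786 2.1067 -0.5930 rad/s, tip=-0.0081 0.1207 0.3799 m, τ=10.8891 -1.4240 4.3594 N·m.
t=0.9000 s (step 45): theta=-0.9449 0.0074 -2.5680 rad, w=-0.1509 0.9360 -0.6270 rad/s, tip=-0.0152 0.1167 0.3389 m, τ=11.8161 -1.3572 4.2917 N·m.
t=1.0000 s (step 50): theta=-0.9374 0.1107 -2.5984 rad, w=0.7405 2.0583 0.7071 rad/s, tip=-0.0144 0.1061 0.3178 m, τ=20.9795 -0.1193 6.2598 N·m.
t=1.1000 s (step 55): theta=-0.8133 0.3690 -2.4691 rad, w=1.4756 3.0977 1.6870 rad/s, tip=0.0366 0.0676 0.3474 m, τ=10.3210 -0.7124 3.6111 N·m.
t=1.2000 s (step 60): theta=-0.6716 0.7145 -2.2905 rad, w=1.6508 0.9705 1.0944 rad/s, tip=0.1025 0.0358 0.3742 m, τ=18.7227 -8.8237 2.9178 N·m.
t=1.3000 s (step 65): theta=-0.4556 0.3905 -2.2687 rad, w=2.2778 -4.4921 0.1998 rad/s, tip=0.1688 -0.0058 0.3977 m, τ=3.3806 -2.0895 3.8876 N·m.
t=1.4000 s (step 70): theta=-0.2781 0.0830 -2.2021 rad, w=1.2096 -1.6292 0.9863 rad/s, tip=0.2248 -0.0672 0.4297 m, τ=1.1193 -0.9156 3.4405 N·m.
t=1.5000 s (step 75): theta=-0.1972 -0.0051 -2.1044 rad, w=0.5120 -0.4336 0.8918 rad/s, tip=0.2534 -0.1109 0.4579 m, τ=3.3745 -0.8798 3.6589 N·m.
t=1.5400 s (step 77): theta=-0.1797 -0.0192 -2.0705 rad, w=0.3742 -0.2847 0.7986 rad/s, tip=0.2600 -0.1226 0.4676 m.


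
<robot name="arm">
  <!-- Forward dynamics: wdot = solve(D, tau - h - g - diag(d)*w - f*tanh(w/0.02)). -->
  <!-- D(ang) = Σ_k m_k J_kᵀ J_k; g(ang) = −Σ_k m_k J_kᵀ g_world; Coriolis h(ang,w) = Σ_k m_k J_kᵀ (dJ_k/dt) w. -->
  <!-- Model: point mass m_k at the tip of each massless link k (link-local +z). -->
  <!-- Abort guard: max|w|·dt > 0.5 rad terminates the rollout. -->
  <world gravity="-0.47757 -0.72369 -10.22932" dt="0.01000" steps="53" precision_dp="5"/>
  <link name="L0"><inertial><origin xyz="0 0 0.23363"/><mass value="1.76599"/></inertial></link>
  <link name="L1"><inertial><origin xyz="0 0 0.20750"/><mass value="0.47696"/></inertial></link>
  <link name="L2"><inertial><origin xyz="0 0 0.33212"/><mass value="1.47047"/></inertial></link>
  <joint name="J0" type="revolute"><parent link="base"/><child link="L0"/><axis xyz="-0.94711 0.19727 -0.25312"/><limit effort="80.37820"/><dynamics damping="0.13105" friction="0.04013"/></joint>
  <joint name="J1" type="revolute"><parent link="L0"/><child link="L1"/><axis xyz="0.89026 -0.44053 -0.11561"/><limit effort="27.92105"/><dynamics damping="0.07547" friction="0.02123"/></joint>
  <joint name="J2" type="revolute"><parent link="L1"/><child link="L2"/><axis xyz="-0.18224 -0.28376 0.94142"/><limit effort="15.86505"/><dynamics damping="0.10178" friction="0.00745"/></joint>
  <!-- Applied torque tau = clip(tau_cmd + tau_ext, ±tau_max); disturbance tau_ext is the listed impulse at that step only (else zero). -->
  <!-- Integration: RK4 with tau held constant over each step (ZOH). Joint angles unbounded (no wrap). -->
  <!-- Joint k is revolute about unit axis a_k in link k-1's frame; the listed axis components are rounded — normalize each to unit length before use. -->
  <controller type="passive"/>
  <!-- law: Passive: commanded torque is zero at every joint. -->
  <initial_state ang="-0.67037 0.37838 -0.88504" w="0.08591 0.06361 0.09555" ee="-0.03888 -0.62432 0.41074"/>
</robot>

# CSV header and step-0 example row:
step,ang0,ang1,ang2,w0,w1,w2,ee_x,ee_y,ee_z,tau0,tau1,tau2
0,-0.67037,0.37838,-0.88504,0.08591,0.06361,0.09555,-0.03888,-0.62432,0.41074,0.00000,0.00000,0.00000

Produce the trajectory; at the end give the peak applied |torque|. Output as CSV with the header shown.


step,ang0,ang1,ang2,w0,w1,w2,ee_x,ee_y,ee_z,tau0,tau1,tau2
1,-0.67030,0.37913,-0.88301,-0.06948,0.08584,0.30077,-0.03907,-0.62438,0.41063,0.00000,0.00000,0.00000
2,-0.67174,0.38010,-0.87918,-0.21805,0.10920,0.46022,-0.03924,-0.62503,0.40968,0.00000,0.00000,0.00000
3,-0.67465,0.38130,-0.87389,-0.36437,0.13125,0.59509,-0.03940,-0.62626,0.40788,0.00000,0.00000,0.00000
4,-0.67902,0.38272,-0.86733,-0.50968,0.15193,0.71483,-0.03952,-0.62806,0.40522,0.00000,0.00000,0.00000
5,-0.68484,0.38434,-0.85961,-0.65507,0.17110,0.82707,-0.03960,-0.63041,0.40169,0.00000,0.00000,0.00000
6,-0.69212,0.38614,-0.85079,-0.80148,0.18853,0.93792,-0.03963,-0.63332,0.39728,0.00000,0.00000,0.00000
7,-0.70088,0.38810,-0.84084,-0.94975,0.20384,1.05224,-0.03961,-0.63675,0.39197,0.00000,0.00000,0.00000
8,-0.71113,0.39021,-0.82972,-1.10069,0.21658,1.17390,-0.03953,-0.64070,0.38576,0.00000,0.00000,0.00000
9,-0.72290,0.39242,-0.81733,-1.25503,0.22615,1.30598,-0.03938,-0.64513,0.37862,0.00000,0.00000,0.00000
10,-0.73624,0.39472,-0.80356,-1.41346,0.23183,1.45092,-0.03915,-0.65002,0.37055,0.00000,0.00000,0.00000
11,-0.75119,0.39704,-0.78826,-1.57669,0.23277,1.61065,-0.03883,-0.65535,0.36151,0.00000,0.00000,0.00000
12,-0.76780,0.39935,-0.77129,-1.74539,0.22801,1.78667,-0.03842,-0.66108,0.35151,0.00000,0.00000,0.00000
13,-0.78612,0.40158,-0.75247,-1.92023,0.21641,1.98013,-0.03790,-0.66718,0.34051,0.00000,0.00000,0.00000
14,-0.80622,0.40365,-0.73163,-2.10188,0.19672,2.19184,-0.03726,-0.67360,0.32850,0.00000,0.00000,0.00000
15,-0.82818,0.40548,-0.70857,-2.29100,0.16751,2.42237,-0.03649,-0.68030,0.31547,0.00000,0.00000,0.00000
16,-0.85207,0.40697,-0.68312,-2.48822,0.12722,2.67198,-0.03558,-0.68723,0.30138,0.00000,0.00000,0.00000
17,-0.87797,0.40799,-0.65507,-2.69419,0.07414,2.94072,-0.03452,-0.69433,0.28623,0.00000,0.00000,0.00000
18,-0.90598,0.40840,-0.62424,-2.90929,0.00668,3.22820,-0.03328,-0.70156,0.26999,0.00000,0.00000,0.00000
19,-0.93618,0.40808,-0.59045,-3.13204,-0.07401,3.53216,-0.03186,-0.70883,0.25264,0.00000,0.00000,0.00000
20,-0.96866,0.40686,-0.55354,-3.36467,-0.17270,3.85346,-0.03025,-0.71608,0.23418,0.00000,0.00000,0.00000
21,-1.00351,0.40455,-0.51333,-3.60787,-0.29201,4.19136,-0.02844,-0.72322,0.21458,0.00000,0.00000,0.00000
22,-1.04085,0.40094,-0.46966,-3.86173,-0.43392,4.54441,-0.02639,-0.73019,0.19384,0.00000,0.00000,0.00000
23,-1.08078,0.39579,-0.42239,-4.12616,-0.60031,4.91075,-0.02411,-0.73687,0.17195,0.00000,0.00000,0.00000
24,-1.12341,0.38885,-0.37141,-4.40074,-0.79276,5.28801,-0.02157,-0.74317,0.14891,0.00000,0.00000,0.00000
25,-1.16883,0.37985,-0.31661,-4.68465,-1.01241,5.67315,-0.01875,-0.74899,0.12473,0.00000,0.00000,0.00000
26,-1.21713,0.36851,-0.25793,-4.97659,-1.25971,6.06227,-0.01564,-0.75420,0.09940,0.00000,0.00000,0.00000
27,-1.26838,0.35456,-0.19536,-5.27463,-1.53408,6.45044,-0.01221,-0.75867,0.07295,0.00000,0.00000,0.00000
28,-1.32263,0.33775,-0.12895,-5.57603,-1.83354,6.83133,-0.00844,-0.76226,0.04540,0.00000,0.00000,0.00000
29,-1.37990,0.31782,-0.05879,-5.87714,-2.15423,7.19702,-0.00431,-0.76482,0.01677,0.00000,0.00000,0.00000
30,-1.44016,0.29461,0.01491,-6.17323,-2.48981,7.53761,0.00021,-0.76619,-0.01289,0.00000,0.00000,0.00000
31,-1.50333,0.26801,0.09184,-6.45838,-2.83095,7.84110,0.00515,-0.76621,-0.04354,0.00000,0.00000,0.00000
32,-1.56927,0.23802,0.17156,-6.72553,-3.16488,8.09330,0.01055,-0.76470,-0.07510,0.00000,0.00000,0.00000
33,-1.63775,0.20479,0.25348,-6.96661,-3.47520,8.27816,0.01644,-0.76148,-0.10751,0.00000,0.00000,0.00000
34,-1.70848,0.16866,0.33684,-7.17302,-3.74228,8.37835,0.02287,-0.75638,-0.14066,0.00000,0.00000,0.00000
35,-1.78107,0.13016,0.42071,-7.33631,-3.94434,8.37627,0.02989,-0.74924,-0.17447,0.00000,0.00000,0.00000
36,-1.85504,0.09006,0.50397,-7.44905,-4.05926,8.25537,0.03754,-0.73992,-0.20881,0.00000,0.00000,0.00000
37,-1.92986,0.04933,0.58537,-7.50580,-4.06704,8.00139,0.04587,-0.72829,-0.24354,0.00000,0.00000,0.00000
38,-2.00496,0.00913,0.66352,-7.50392,-3.95238,7.60353,0.05493,-0.71427,-0.27853,0.00000,0.00000,0.00000
39,-2.07975,-0.02928,0.73694,-7.44389,-3.70690,7.05556,0.06474,-0.69776,-0.31362,0.00000,0.00000,0.00000
40,-2.15366,-0.06457,0.80413,-7.32934,-3.33052,6.35715,0.07532,-0.67874,-0.34863,0.00000,0.00000,0.00000
41,-2.22617,-0.09548,0.86361,-7.16651,-2.83202,5.51616,0.08667,-0.65717,-0.38339,0.00000,0.00000,0.00000
42,-2.29685,-0.12086,0.91404,-6.96350,-2.22869,4.55157,0.09876,-0.63302,-0.41769,0.00000,0.00000,0.00000
43,-2.36534,-0.13979,0.95433,-6.72951,-1.54515,3.49587,0.11153,-0.60631,-0.45134,0.00000,0.00000,0.00000
44,-2.43137,-0.15160,0.98380,-6.47402,-0.81124,2.39443,0.12489,-0.57702,-0.48409,0.00000,0.00000,0.00000
45,-2.49478,-0.15595,1.00225,-6.20634,-0.05910,1.30026,0.13871,-0.54516,-0.51572,0.00000,0.00000,0.00000
46,-2.55551,-0.15288,1.01009,-5.94164,0.66699,0.28466,0.15286,-0.51075,-0.54595,0.00000,0.00000,0.00000
47,-2.61364,-0.14277,1.00835,-5.68542,1.34494,-0.61037,0.16717,-0.47383,-0.57449,0.00000,0.00000,0.00000
48,-2.66926,-0.12618,0.99828,-5.44221,1.96203,-1.38086,0.18146,-0.43446,-0.60107,0.00000,0.00000,0.00000
49,-2.72255,-0.10379,0.98119,-5.21984,2.50152,-2.01492,0.19556,-0.39274,-0.62538,0.00000,0.00000,0.00000
50,-2.77376,-0.07645,0.95847,-5.02630,2.94935,-2.50475,0.20929,-0.34883,-0.64714,0.00000,0.00000,0.00000
51,-2.82320,-0.04514,0.93158,-4.86856,3.29573,-2.84784,0.22249,-0.30291,-0.66607,0.00000,0.00000,0.00000
52,-2.87126,-0.01089,0.90200,-4.75182,3.53572,-3.04533,0.23499,-0.25524,-0.68193,0.00000,0.00000,0.00000
53,-2.91838,0.02522,0.87115,-4.67875,3.66968,-3.10198,0.24665,-0.20610,-0.69451,,,
# max |tau| (N·m): 0.00000
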